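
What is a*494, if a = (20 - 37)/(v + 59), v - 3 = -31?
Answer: -8398/31 ≈ -270.90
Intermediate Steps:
v = -28 (v = 3 - 31 = -28)
a = -17/31 (a = (20 - 37)/(-28 + 59) = -17/31 ≈ -0.54839)
a*494 = -17/31*494 = -8398/31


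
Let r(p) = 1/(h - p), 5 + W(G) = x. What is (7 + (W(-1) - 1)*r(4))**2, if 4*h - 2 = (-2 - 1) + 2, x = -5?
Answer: 22201/225 ≈ 98.671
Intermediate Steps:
W(G) = -10 (W(G) = -5 - 5 = -10)
h = 1/4 (h = 1/2 + ((-2 - 1) + 2)/4 = 1/2 + (-3 + 2)/4 = 1/2 + (1/4)*(-1) = 1/2 - 1/4 = 1/4 ≈ 0.25000)
r(p) = 1/(1/4 - p)
(7 + (W(-1) - 1)*r(4))**2 = (7 + (-10 - 1)*(-4/(-1 + 4*4)))**2 = (7 - (-44)/(-1 + 16))**2 = (7 - (-44)/15)**2 = (7 - 11*(-4/15))**2 = (7 + 44/15)**2 = (149/15)**2 = 22201/225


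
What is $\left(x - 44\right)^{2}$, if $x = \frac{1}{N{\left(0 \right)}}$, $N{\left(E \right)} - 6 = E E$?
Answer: $\frac{69169}{36} \approx 1921.4$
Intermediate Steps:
$N{\left(E \right)} = 6 + E^{2}$ ($N{\left(E \right)} = 6 + E E = 6 + E^{2}$)
$x = \frac{1}{6}$ ($x = \frac{1}{6 + 0^{2}} = \frac{1}{6 + 0} = \frac{1}{6} \approx 0.16667$)
$\left(x - 44\right)^{2} = \left(\frac{1}{6} - 44\right)^{2} = \left(- \frac{263}{6}\right)^{2} = \frac{69169}{36}$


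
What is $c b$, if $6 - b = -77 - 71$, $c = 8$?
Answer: $1232$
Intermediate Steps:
$b = 154$ ($b = 6 - \left(-77 - 71\right) = 6 - -148 = 6 + 148 = 154$)
$c b = 8 \cdot 154 = 1232$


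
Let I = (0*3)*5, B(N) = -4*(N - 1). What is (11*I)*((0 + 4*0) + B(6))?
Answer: 0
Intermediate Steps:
B(N) = 4 - 4*N (B(N) = -4*(-1 + N) = 4 - 4*N)
I = 0 (I = 0*5 = 0)
(11*I)*((0 + 4*0) + B(6)) = (11*0)*((0 + 4*0) + (4 - 4*6)) = 0*((0 + 0) + (4 - 24)) = 0*(0 - 20) = 0*(-20) = 0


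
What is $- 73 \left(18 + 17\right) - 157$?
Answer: $-2712$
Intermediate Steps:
$- 73 \left(18 + 17\right) - 157 = \left(-73\right) 35 - 157 = -2555 - 157 = -2712$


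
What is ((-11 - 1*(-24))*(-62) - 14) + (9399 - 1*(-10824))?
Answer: 19403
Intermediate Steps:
((-11 - 1*(-24))*(-62) - 14) + (9399 - 1*(-10824)) = ((-11 + 24)*(-62) - 14) + (9399 + 10824) = (13*(-62) - 14) + 20223 = (-806 - 14) + 20223 = -820 + 20223 = 19403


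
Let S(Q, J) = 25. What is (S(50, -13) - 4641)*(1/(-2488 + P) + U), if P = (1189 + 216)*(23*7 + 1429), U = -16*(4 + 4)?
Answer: 659227427580/1115731 ≈ 5.9085e+5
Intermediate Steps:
U = -128 (U = -16*8 = -128)
P = 2233950 (P = 1405*(161 + 1429) = 1405*1590 = 2233950)
(S(50, -13) - 4641)*(1/(-2488 + P) + U) = (25 - 4641)*(1/(-2488 + 2233950) - 128) = -4616*(1/2231462 - 128) = -4616*(-285627135/2231462) = 659227427580/1115731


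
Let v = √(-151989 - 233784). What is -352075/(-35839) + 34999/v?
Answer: 352075/35839 - 34999*I*√385773/385773 ≈ 9.8238 - 56.349*I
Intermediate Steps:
v = I*√385773 (v = √(-385773) = I*√385773 ≈ 621.11*I)
-352075/(-35839) + 34999/v = -352075/(-35839) + 34999/((I*√385773)) = -352075*(-1/35839) + 34999*(-I*√385773/385773) = 352075/35839 - 34999*I*√385773/385773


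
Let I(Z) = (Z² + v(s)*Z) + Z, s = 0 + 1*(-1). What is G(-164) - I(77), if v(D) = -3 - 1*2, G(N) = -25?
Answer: -5646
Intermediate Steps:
s = -1 (s = 0 - 1 = -1)
v(D) = -5 (v(D) = -3 - 2 = -5)
I(Z) = Z² - 4*Z (I(Z) = (Z² - 5*Z) + Z = Z² - 4*Z)
G(-164) - I(77) = -25 - 77*(-4 + 77) = -25 - 77*73 = -25 - 1*5621 = -25 - 5621 = -5646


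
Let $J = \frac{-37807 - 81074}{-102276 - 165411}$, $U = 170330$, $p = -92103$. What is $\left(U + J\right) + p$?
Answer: $\frac{332388410}{4249} \approx 78228.0$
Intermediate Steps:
$J = \frac{1887}{4249}$ ($J = - \frac{118881}{-267687} = \left(-118881\right) \left(- \frac{1}{267687}\right) = \frac{1887}{4249} \approx 0.4441$)
$\left(U + J\right) + p = \left(170330 + \frac{1887}{4249}\right) - 92103 = \frac{723734057}{4249} - 92103 = \frac{332388410}{4249}$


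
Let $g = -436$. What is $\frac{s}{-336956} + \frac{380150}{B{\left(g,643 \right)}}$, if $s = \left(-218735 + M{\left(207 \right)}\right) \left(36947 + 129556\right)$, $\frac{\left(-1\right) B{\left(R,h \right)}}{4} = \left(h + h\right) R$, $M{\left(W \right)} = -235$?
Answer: $\frac{10221269134872605}{94464940688} \approx 1.082 \cdot 10^{5}$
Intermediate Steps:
$B{\left(R,h \right)} = - 8 R h$ ($B{\left(R,h \right)} = - 4 \left(h + h\right) R = - 4 \cdot 2 h R = - 4 \cdot 2 R h = - 8 R h$)
$s = -36459161910$ ($s = \left(-218735 - 235\right) \left(36947 + 129556\right) = \left(-218970\right) 166503 = -36459161910$)
$\frac{s}{-336956} + \frac{380150}{B{\left(g,643 \right)}} = - \frac{36459161910}{-336956} + \frac{380150}{\left(-8\right) \left(-436\right) 643} = \left(-36459161910\right) \left(- \frac{1}{336956}\right) + \frac{380150}{2242784} = \frac{18229580955}{168478} + 380150 \cdot \frac{1}{2242784} = \frac{18229580955}{168478} + \frac{190075}{1121392} = \frac{10221269134872605}{94464940688}$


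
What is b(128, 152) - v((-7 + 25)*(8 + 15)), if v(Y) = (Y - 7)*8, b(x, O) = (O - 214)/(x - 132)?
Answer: -6481/2 ≈ -3240.5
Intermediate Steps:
b(x, O) = (-214 + O)/(-132 + x)
v(Y) = -56 + 8*Y (v(Y) = (-7 + Y)*8 = -56 + 8*Y)
b(128, 152) - v((-7 + 25)*(8 + 15)) = (-214 + 152)/(-132 + 128) - (-56 + 8*((-7 + 25)*(8 + 15))) = -62/(-4) - (-56 + 8*(18*23)) = -¼*(-62) - (-56 + 8*414) = 31/2 - (-56 + 3312) = 31/2 - 1*3256 = 31/2 - 3256 = -6481/2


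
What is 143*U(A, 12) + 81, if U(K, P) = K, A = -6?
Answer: -777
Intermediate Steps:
143*U(A, 12) + 81 = 143*(-6) + 81 = -858 + 81 = -777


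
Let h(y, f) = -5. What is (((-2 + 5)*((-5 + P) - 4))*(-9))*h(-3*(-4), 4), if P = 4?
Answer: -675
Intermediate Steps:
(((-2 + 5)*((-5 + P) - 4))*(-9))*h(-3*(-4), 4) = (((-2 + 5)*((-5 + 4) - 4))*(-9))*(-5) = ((3*(-1 - 4))*(-9))*(-5) = ((3*(-5))*(-9))*(-5) = -15*(-9)*(-5) = 135*(-5) = -675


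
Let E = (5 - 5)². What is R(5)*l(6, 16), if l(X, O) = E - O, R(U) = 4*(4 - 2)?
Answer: -128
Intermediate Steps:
R(U) = 8 (R(U) = 4*2 = 8)
E = 0 (E = 0² = 0)
l(X, O) = -O (l(X, O) = 0 - O = -O)
R(5)*l(6, 16) = 8*(-1*16) = 8*(-16) = -128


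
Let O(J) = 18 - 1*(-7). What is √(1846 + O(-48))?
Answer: √1871 ≈ 43.255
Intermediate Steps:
O(J) = 25 (O(J) = 18 + 7 = 25)
√(1846 + O(-48)) = √(1846 + 25) = √1871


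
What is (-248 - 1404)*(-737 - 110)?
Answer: 1399244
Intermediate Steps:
(-248 - 1404)*(-737 - 110) = -1652*(-847) = 1399244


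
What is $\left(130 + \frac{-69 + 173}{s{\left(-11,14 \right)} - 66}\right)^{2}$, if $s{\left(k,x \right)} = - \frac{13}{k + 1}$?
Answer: $\frac{6900624900}{418609} \approx 16485.0$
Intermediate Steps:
$s{\left(k,x \right)} = - \frac{13}{1 + k}$
$\left(130 + \frac{-69 + 173}{s{\left(-11,14 \right)} - 66}\right)^{2} = \left(130 + \frac{-69 + 173}{- \frac{13}{1 - 11} - 66}\right)^{2} = \left(130 + \frac{104}{- \frac{13}{-10} - 66}\right)^{2} = \left(130 + \frac{104}{\left(-13\right) \left(- \frac{1}{10}\right) - 66}\right)^{2} = \left(130 + \frac{104}{\frac{13}{10} - 66}\right)^{2} = \left(130 + \frac{104}{- \frac{647}{10}}\right)^{2} = \left(130 + 104 \left(- \frac{10}{647}\right)\right)^{2} = \left(130 - \frac{1040}{647}\right)^{2} = \left(\frac{83070}{647}\right)^{2} = \frac{6900624900}{418609}$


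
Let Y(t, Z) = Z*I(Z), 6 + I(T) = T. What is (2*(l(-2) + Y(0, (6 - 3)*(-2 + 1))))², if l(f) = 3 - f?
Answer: 4096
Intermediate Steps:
I(T) = -6 + T
Y(t, Z) = Z*(-6 + Z)
(2*(l(-2) + Y(0, (6 - 3)*(-2 + 1))))² = (2*((3 - 1*(-2)) + ((6 - 3)*(-2 + 1))*(-6 + (6 - 3)*(-2 + 1))))² = (2*((3 + 2) + (3*(-1))*(-6 + 3*(-1))))² = (2*(5 - 3*(-6 - 3)))² = (2*(5 - 3*(-9)))² = (2*(5 + 27))² = (2*32)² = 64² = 4096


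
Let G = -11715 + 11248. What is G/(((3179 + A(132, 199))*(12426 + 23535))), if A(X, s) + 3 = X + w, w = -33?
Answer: -467/117772275 ≈ -3.9653e-6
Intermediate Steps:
A(X, s) = -36 + X (A(X, s) = -3 + (X - 33) = -3 + (-33 + X) = -36 + X)
G = -467
G/(((3179 + A(132, 199))*(12426 + 23535))) = -467*1/((3179 + (-36 + 132))*(12426 + 23535)) = -467*1/(35961*(3179 + 96)) = -467/(3275*35961) = -467/117772275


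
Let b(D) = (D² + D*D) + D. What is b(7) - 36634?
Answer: -36529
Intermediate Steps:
b(D) = D + 2*D² (b(D) = (D² + D²) + D = 2*D² + D = D + 2*D²)
b(7) - 36634 = 7*(1 + 2*7) - 36634 = 7*(1 + 14) - 36634 = 7*15 - 36634 = 105 - 36634 = -36529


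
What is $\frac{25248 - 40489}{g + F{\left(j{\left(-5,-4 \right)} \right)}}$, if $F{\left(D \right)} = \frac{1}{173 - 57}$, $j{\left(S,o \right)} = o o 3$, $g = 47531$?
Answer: $- \frac{1767956}{5513597} \approx -0.32065$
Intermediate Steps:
$j{\left(S,o \right)} = 3 o^{2}$ ($j{\left(S,o \right)} = o^{2} \cdot 3 = 3 o^{2}$)
$F{\left(D \right)} = \frac{1}{116}$
$\frac{25248 - 40489}{g + F{\left(j{\left(-5,-4 \right)} \right)}} = \frac{25248 - 40489}{47531 + \frac{1}{116}} = - \frac{15241}{\frac{5513597}{116}} = \left(-15241\right) \frac{116}{5513597} = - \frac{1767956}{5513597}$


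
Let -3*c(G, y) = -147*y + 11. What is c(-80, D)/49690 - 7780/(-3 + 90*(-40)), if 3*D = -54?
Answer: 383397143/179033070 ≈ 2.1415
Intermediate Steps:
D = -18 (D = (⅓)*(-54) = -18)
c(G, y) = -11/3 + 49*y (c(G, y) = -(-147*y + 11)/3 = -(11 - 147*y)/3 = -11/3 + 49*y)
c(-80, D)/49690 - 7780/(-3 + 90*(-40)) = (-11/3 + 49*(-18))/49690 - 7780/(-3 + 90*(-40)) = (-11/3 - 882)*(1/49690) - 7780/(-3 - 3600) = -2657/3*1/49690 - 7780/(-3603) = -2657/149070 - 7780*(-1/3603) = -2657/149070 + 7780/3603 = 383397143/179033070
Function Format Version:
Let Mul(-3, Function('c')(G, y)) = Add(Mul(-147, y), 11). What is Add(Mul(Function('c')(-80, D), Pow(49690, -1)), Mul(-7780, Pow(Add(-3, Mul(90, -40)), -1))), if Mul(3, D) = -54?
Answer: Rational(383397143, 179033070) ≈ 2.1415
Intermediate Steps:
D = -18 (D = Mul(Rational(1, 3), -54) = -18)
Function('c')(G, y) = Add(Rational(-11, 3), Mul(49, y)) (Function('c')(G, y) = Mul(Rational(-1, 3), Add(Mul(-147, y), 11)) = Mul(Rational(-1, 3), Add(11, Mul(-147, y))) = Add(Rational(-11, 3), Mul(49, y)))
Add(Mul(Function('c')(-80, D), Pow(49690, -1)), Mul(-7780, Pow(Add(-3, Mul(90, -40)), -1))) = Add(Mul(Add(Rational(-11, 3), Mul(49, -18)), Pow(49690, -1)), Mul(-7780, Pow(Add(-3, Mul(90, -40)), -1))) = Add(Mul(Add(Rational(-11, 3), -882), Rational(1, 49690)), Mul(-7780, Pow(Add(-3, -3600), -1))) = Add(Mul(Rational(-2657, 3), Rational(1, 49690)), Mul(-7780, Pow(-3603, -1))) = Add(Rational(-2657, 149070), Mul(-7780, Rational(-1, 3603))) = Add(Rational(-2657, 149070), Rational(7780, 3603)) = Rational(383397143, 179033070)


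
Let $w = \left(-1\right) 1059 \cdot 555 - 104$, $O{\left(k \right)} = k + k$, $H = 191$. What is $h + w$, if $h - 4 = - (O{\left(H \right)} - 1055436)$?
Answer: $467209$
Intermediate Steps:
$O{\left(k \right)} = 2 k$
$w = -587849$ ($w = \left(-1059\right) 555 - 104 = -587745 - 104 = -587849$)
$h = 1055058$ ($h = 4 - \left(2 \cdot 191 - 1055436\right) = 4 - \left(382 - 1055436\right) = 4 - -1055054 = 4 + 1055054 = 1055058$)
$h + w = 1055058 - 587849 = 467209$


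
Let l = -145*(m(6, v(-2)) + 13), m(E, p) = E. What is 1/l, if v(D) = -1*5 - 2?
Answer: -1/2755 ≈ -0.00036298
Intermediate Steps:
v(D) = -7 (v(D) = -5 - 2 = -7)
l = -2755 (l = -145*(6 + 13) = -145*19 = -2755)
1/l = 1/(-2755) = -1/2755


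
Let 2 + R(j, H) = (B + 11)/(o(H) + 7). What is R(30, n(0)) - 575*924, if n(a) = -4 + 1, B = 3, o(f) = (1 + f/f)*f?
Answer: -531288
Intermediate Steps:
o(f) = 2*f (o(f) = (1 + 1)*f = 2*f)
n(a) = -3
R(j, H) = -2 + 14/(7 + 2*H) (R(j, H) = -2 + (3 + 11)/(2*H + 7) = -2 + 14/(7 + 2*H))
R(30, n(0)) - 575*924 = -4*(-3)/(7 + 2*(-3)) - 575*924 = -4*(-3)/(7 - 6) - 531300 = -4*(-3)/1 - 531300 = -4*(-3)*1 - 531300 = 12 - 531300 = -531288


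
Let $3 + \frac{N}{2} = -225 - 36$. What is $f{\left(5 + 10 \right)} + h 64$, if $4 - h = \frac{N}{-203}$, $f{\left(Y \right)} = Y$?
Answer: $\frac{21221}{203} \approx 104.54$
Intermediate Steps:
$N = -528$ ($N = -6 + 2 \left(-225 - 36\right) = -6 + 2 \left(-261\right) = -6 - 522 = -528$)
$h = \frac{284}{203}$ ($h = 4 - - \frac{528}{-203} = 4 - \left(-528\right) \left(- \frac{1}{203}\right) = 4 - \frac{528}{203} = \frac{284}{203} \approx 1.399$)
$f{\left(5 + 10 \right)} + h 64 = \left(5 + 10\right) + \frac{284}{203} \cdot 64 = 15 + \frac{18176}{203} = \frac{21221}{203}$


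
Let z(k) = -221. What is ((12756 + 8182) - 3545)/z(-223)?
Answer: -17393/221 ≈ -78.701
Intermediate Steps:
((12756 + 8182) - 3545)/z(-223) = ((12756 + 8182) - 3545)/(-221) = (20938 - 3545)*(-1/221) = 17393*(-1/221) = -17393/221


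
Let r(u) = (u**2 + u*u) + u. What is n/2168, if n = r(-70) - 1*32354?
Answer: -2828/271 ≈ -10.435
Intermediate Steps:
r(u) = u + 2*u**2 (r(u) = (u**2 + u**2) + u = 2*u**2 + u = u + 2*u**2)
n = -22624 (n = -70*(1 + 2*(-70)) - 1*32354 = -70*(1 - 140) - 32354 = -70*(-139) - 32354 = 9730 - 32354 = -22624)
n/2168 = -22624/2168 = -22624*1/2168 = -2828/271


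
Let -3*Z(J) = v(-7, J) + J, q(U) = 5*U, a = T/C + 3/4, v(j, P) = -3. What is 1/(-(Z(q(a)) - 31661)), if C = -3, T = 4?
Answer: 36/1139725 ≈ 3.1587e-5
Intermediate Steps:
a = -7/12 (a = 4/(-3) + 3/4 = 4*(-1/3) + 3*(1/4) = -4/3 + 3/4 = -7/12 ≈ -0.58333)
Z(J) = 1 - J/3 (Z(J) = -(-3 + J)/3 = 1 - J/3)
1/(-(Z(q(a)) - 31661)) = 1/(-((1 - 5*(-7)/(3*12)) - 31661)) = 1/(-((1 - 1/3*(-35/12)) - 31661)) = 1/(-((1 + 35/36) - 31661)) = 1/(-(71/36 - 31661)) = 1/(-1*(-1139725/36)) = 1/(1139725/36) = 36/1139725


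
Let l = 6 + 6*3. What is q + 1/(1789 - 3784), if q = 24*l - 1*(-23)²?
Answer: 93764/1995 ≈ 47.000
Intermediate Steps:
l = 24 (l = 6 + 18 = 24)
q = 47 (q = 24*24 - 1*(-23)² = 576 - 1*529 = 576 - 529 = 47)
q + 1/(1789 - 3784) = 47 + 1/(1789 - 3784) = 47 + 1/(-1995) = 47 - 1/1995 = 93764/1995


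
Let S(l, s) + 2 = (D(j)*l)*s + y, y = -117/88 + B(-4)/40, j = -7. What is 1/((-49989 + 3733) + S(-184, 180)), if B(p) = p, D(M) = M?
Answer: 440/81655451 ≈ 5.3885e-6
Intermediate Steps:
y = -629/440 (y = -117/88 - 4/40 = -117*1/88 - 4*1/40 = -117/88 - ⅒ = -629/440 ≈ -1.4295)
S(l, s) = -1509/440 - 7*l*s (S(l, s) = -2 + ((-7*l)*s - 629/440) = -2 + (-7*l*s - 629/440) = -2 + (-629/440 - 7*l*s) = -1509/440 - 7*l*s)
1/((-49989 + 3733) + S(-184, 180)) = 1/((-49989 + 3733) + (-1509/440 - 7*(-184)*180)) = 1/(-46256 + (-1509/440 + 231840)) = 1/(-46256 + 102008091/440) = 1/(81655451/440) = 440/81655451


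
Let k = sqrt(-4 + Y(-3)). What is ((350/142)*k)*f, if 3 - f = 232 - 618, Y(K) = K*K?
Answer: 68075*sqrt(5)/71 ≈ 2143.9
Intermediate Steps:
Y(K) = K**2
k = sqrt(5) (k = sqrt(-4 + (-3)**2) = sqrt(-4 + 9) = sqrt(5) ≈ 2.2361)
f = 389 (f = 3 - (232 - 618) = 3 - 1*(-386) = 3 + 386 = 389)
((350/142)*k)*f = ((350/142)*sqrt(5))*389 = ((350*(1/142))*sqrt(5))*389 = (175*sqrt(5)/71)*389 = 68075*sqrt(5)/71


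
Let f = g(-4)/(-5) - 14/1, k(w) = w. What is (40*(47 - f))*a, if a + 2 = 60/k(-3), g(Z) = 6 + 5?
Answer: -55616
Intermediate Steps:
g(Z) = 11
a = -22 (a = -2 + 60/(-3) = -2 + 60*(-⅓) = -2 - 20 = -22)
f = -81/5 (f = 11/(-5) - 14/1 = 11*(-⅕) - 14*1 = -11/5 - 14 = -81/5 ≈ -16.200)
(40*(47 - f))*a = (40*(47 - 1*(-81/5)))*(-22) = (40*(47 + 81/5))*(-22) = (40*(316/5))*(-22) = 2528*(-22) = -55616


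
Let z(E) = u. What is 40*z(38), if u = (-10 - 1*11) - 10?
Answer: -1240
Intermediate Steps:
u = -31 (u = (-10 - 11) - 10 = -21 - 10 = -31)
z(E) = -31
40*z(38) = 40*(-31) = -1240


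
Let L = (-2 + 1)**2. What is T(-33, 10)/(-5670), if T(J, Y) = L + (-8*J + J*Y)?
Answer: 13/1134 ≈ 0.011464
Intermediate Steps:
L = 1 (L = (-1)**2 = 1)
T(J, Y) = 1 - 8*J + J*Y (T(J, Y) = 1 + (-8*J + J*Y) = 1 - 8*J + J*Y)
T(-33, 10)/(-5670) = (1 - 8*(-33) - 33*10)/(-5670) = (1 + 264 - 330)*(-1/5670) = -65*(-1/5670) = 13/1134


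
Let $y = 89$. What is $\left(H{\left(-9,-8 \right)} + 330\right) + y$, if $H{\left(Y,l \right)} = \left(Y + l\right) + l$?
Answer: $394$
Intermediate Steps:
$H{\left(Y,l \right)} = Y + 2 l$
$\left(H{\left(-9,-8 \right)} + 330\right) + y = \left(\left(-9 + 2 \left(-8\right)\right) + 330\right) + 89 = \left(\left(-9 - 16\right) + 330\right) + 89 = \left(-25 + 330\right) + 89 = 305 + 89 = 394$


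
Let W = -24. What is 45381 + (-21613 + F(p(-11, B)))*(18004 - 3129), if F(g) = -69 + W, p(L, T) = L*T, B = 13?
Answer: -322831369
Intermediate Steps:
F(g) = -93 (F(g) = -69 - 24 = -93)
45381 + (-21613 + F(p(-11, B)))*(18004 - 3129) = 45381 + (-21613 - 93)*(18004 - 3129) = 45381 - 21706*14875 = 45381 - 322876750 = -322831369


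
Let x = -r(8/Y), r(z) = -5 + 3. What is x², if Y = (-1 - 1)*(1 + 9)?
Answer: 4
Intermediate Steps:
Y = -20 (Y = -2*10 = -20)
r(z) = -2
x = 2 (x = -1*(-2) = 2)
x² = 2² = 4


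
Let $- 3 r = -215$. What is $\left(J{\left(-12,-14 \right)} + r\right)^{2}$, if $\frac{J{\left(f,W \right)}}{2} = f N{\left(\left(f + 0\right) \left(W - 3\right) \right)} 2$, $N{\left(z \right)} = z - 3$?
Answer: $\frac{825355441}{9} \approx 9.1706 \cdot 10^{7}$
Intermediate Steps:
$r = \frac{215}{3}$ ($r = \left(- \frac{1}{3}\right) \left(-215\right) = \frac{215}{3} \approx 71.667$)
$N{\left(z \right)} = -3 + z$
$J{\left(f,W \right)} = 4 f \left(-3 + f \left(-3 + W\right)\right)$ ($J{\left(f,W \right)} = 2 f \left(-3 + \left(f + 0\right) \left(W - 3\right)\right) 2 = 2 f \left(-3 + f \left(-3 + W\right)\right) 2 = 2 \cdot 2 f \left(-3 + f \left(-3 + W\right)\right) = 4 f \left(-3 + f \left(-3 + W\right)\right)$)
$\left(J{\left(-12,-14 \right)} + r\right)^{2} = \left(4 \left(-12\right) \left(-3 - 12 \left(-3 - 14\right)\right) + \frac{215}{3}\right)^{2} = \left(4 \left(-12\right) \left(-3 - -204\right) + \frac{215}{3}\right)^{2} = \left(4 \left(-12\right) \left(-3 + 204\right) + \frac{215}{3}\right)^{2} = \left(4 \left(-12\right) 201 + \frac{215}{3}\right)^{2} = \left(-9648 + \frac{215}{3}\right)^{2} = \left(- \frac{28729}{3}\right)^{2} = \frac{825355441}{9}$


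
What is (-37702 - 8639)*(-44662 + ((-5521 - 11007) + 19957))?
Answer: 1910778453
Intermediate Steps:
(-37702 - 8639)*(-44662 + ((-5521 - 11007) + 19957)) = -46341*(-44662 + (-16528 + 19957)) = -46341*(-44662 + 3429) = -46341*(-41233) = 1910778453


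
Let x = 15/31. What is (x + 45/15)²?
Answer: 11664/961 ≈ 12.137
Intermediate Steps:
x = 15/31 (x = 15*(1/31) = 15/31 ≈ 0.48387)
(x + 45/15)² = (15/31 + 45/15)² = (15/31 + 45*(1/15))² = (15/31 + 3)² = (108/31)² = 11664/961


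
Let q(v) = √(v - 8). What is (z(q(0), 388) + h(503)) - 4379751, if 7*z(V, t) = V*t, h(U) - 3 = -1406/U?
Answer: -2203014650/503 + 776*I*√2/7 ≈ -4.3798e+6 + 156.78*I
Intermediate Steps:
h(U) = 3 - 1406/U
q(v) = √(-8 + v)
z(V, t) = V*t/7 (z(V, t) = (V*t)/7 = V*t/7)
(z(q(0), 388) + h(503)) - 4379751 = ((⅐)*√(-8 + 0)*388 + (3 - 1406/503)) - 4379751 = ((⅐)*√(-8)*388 + (3 - 1406*1/503)) - 4379751 = ((⅐)*(2*I*√2)*388 + (3 - 1406/503)) - 4379751 = (776*I*√2/7 + 103/503) - 4379751 = (103/503 + 776*I*√2/7) - 4379751 = -2203014650/503 + 776*I*√2/7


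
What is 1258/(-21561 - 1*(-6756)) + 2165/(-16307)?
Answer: -52567031/241425135 ≈ -0.21774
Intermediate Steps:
1258/(-21561 - 1*(-6756)) + 2165/(-16307) = 1258/(-21561 + 6756) + 2165*(-1/16307) = 1258/(-14805) - 2165/16307 = 1258*(-1/14805) - 2165/16307 = -1258/14805 - 2165/16307 = -52567031/241425135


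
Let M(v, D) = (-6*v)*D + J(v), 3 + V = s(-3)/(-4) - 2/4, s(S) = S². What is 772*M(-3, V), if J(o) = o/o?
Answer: -79130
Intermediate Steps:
V = -23/4 (V = -3 + ((-3)²/(-4) - 2/4) = -3 + (9*(-¼) - 2*¼) = -3 + (-9/4 - ½) = -3 - 11/4 = -23/4 ≈ -5.7500)
J(o) = 1
M(v, D) = 1 - 6*D*v (M(v, D) = (-6*v)*D + 1 = -6*D*v + 1 = 1 - 6*D*v)
772*M(-3, V) = 772*(1 - 6*(-23/4)*(-3)) = 772*(1 - 207/2) = 772*(-205/2) = -79130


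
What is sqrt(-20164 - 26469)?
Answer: I*sqrt(46633) ≈ 215.95*I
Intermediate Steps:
sqrt(-20164 - 26469) = sqrt(-46633) = I*sqrt(46633)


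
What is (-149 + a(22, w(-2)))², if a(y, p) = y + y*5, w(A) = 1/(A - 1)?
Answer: 289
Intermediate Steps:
w(A) = 1/(-1 + A)
a(y, p) = 6*y (a(y, p) = y + 5*y = 6*y)
(-149 + a(22, w(-2)))² = (-149 + 6*22)² = (-149 + 132)² = (-17)² = 289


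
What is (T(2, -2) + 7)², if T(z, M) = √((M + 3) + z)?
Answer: (7 + √3)² ≈ 76.249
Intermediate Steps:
T(z, M) = √(3 + M + z) (T(z, M) = √((3 + M) + z) = √(3 + M + z))
(T(2, -2) + 7)² = (√(3 - 2 + 2) + 7)² = (√3 + 7)² = (7 + √3)²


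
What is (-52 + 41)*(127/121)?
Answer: -127/11 ≈ -11.545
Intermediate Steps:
(-52 + 41)*(127/121) = -1397/121 = -11*127/121 = -127/11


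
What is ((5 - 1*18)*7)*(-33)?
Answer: 3003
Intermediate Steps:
((5 - 1*18)*7)*(-33) = ((5 - 18)*7)*(-33) = -13*7*(-33) = -91*(-33) = 3003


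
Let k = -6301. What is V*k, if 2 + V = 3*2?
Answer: -25204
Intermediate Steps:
V = 4 (V = -2 + 3*2 = -2 + 6 = 4)
V*k = 4*(-6301) = -25204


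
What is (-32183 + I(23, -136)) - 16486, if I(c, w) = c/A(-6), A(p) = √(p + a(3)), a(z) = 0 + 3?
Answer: -48669 - 23*I*√3/3 ≈ -48669.0 - 13.279*I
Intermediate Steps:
a(z) = 3
A(p) = √(3 + p) (A(p) = √(p + 3) = √(3 + p))
I(c, w) = -I*c*√3/3 (I(c, w) = c/(√(3 - 6)) = c/(√(-3)) = c/((I*√3)) = c*(-I*√3/3) = -I*c*√3/3)
(-32183 + I(23, -136)) - 16486 = (-32183 - ⅓*I*23*√3) - 16486 = (-32183 - 23*I*√3/3) - 16486 = -48669 - 23*I*√3/3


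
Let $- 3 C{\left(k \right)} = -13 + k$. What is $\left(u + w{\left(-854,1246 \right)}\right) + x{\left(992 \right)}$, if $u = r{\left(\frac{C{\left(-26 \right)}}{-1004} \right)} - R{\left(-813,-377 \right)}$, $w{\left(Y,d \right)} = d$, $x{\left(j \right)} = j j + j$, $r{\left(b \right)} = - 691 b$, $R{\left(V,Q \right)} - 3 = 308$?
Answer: $\frac{989943947}{1004} \approx 9.86 \cdot 10^{5}$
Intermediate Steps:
$R{\left(V,Q \right)} = 311$ ($R{\left(V,Q \right)} = 3 + 308 = 311$)
$C{\left(k \right)} = \frac{13}{3} - \frac{k}{3}$ ($C{\left(k \right)} = - \frac{-13 + k}{3} = \frac{13}{3} - \frac{k}{3}$)
$x{\left(j \right)} = j + j^{2}$ ($x{\left(j \right)} = j^{2} + j = j + j^{2}$)
$u = - \frac{303261}{1004}$ ($u = - 691 \frac{\frac{13}{3} - - \frac{26}{3}}{-1004} - 311 = - 691 \left(\frac{13}{3} + \frac{26}{3}\right) \left(- \frac{1}{1004}\right) - 311 = - 691 \cdot 13 \left(- \frac{1}{1004}\right) - 311 = \left(-691\right) \left(- \frac{13}{1004}\right) - 311 = \frac{8983}{1004} - 311 = - \frac{303261}{1004} \approx -302.05$)
$\left(u + w{\left(-854,1246 \right)}\right) + x{\left(992 \right)} = \left(- \frac{303261}{1004} + 1246\right) + 992 \left(1 + 992\right) = \frac{947723}{1004} + 992 \cdot 993 = \frac{947723}{1004} + 985056 = \frac{989943947}{1004}$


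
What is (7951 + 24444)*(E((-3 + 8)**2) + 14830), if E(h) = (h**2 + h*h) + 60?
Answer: 522855300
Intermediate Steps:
E(h) = 60 + 2*h**2 (E(h) = (h**2 + h**2) + 60 = 2*h**2 + 60 = 60 + 2*h**2)
(7951 + 24444)*(E((-3 + 8)**2) + 14830) = (7951 + 24444)*((60 + 2*((-3 + 8)**2)**2) + 14830) = 32395*((60 + 2*(5**2)**2) + 14830) = 32395*((60 + 2*25**2) + 14830) = 32395*((60 + 2*625) + 14830) = 32395*((60 + 1250) + 14830) = 32395*(1310 + 14830) = 32395*16140 = 522855300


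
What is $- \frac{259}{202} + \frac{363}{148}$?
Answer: $\frac{17497}{14948} \approx 1.1705$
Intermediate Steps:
$- \frac{259}{202} + \frac{363}{148} = \frac{17497}{14948}$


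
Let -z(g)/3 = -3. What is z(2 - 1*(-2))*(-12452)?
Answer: -112068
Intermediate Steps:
z(g) = 9 (z(g) = -3*(-3) = 9)
z(2 - 1*(-2))*(-12452) = 9*(-12452) = -112068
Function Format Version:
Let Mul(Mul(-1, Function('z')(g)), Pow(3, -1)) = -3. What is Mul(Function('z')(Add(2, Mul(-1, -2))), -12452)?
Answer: -112068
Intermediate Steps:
Function('z')(g) = 9 (Function('z')(g) = Mul(-3, -3) = 9)
Mul(Function('z')(Add(2, Mul(-1, -2))), -12452) = Mul(9, -12452) = -112068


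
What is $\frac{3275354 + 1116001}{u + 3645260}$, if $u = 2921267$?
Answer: $\frac{4391355}{6566527} \approx 0.66875$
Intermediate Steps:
$\frac{3275354 + 1116001}{u + 3645260} = \frac{3275354 + 1116001}{2921267 + 3645260} = \frac{4391355}{6566527}$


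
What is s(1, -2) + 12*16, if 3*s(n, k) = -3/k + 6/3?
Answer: 1159/6 ≈ 193.17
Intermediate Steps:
s(n, k) = ⅔ - 1/k (s(n, k) = (-3/k + 6/3)/3 = (-3/k + 6*(⅓))/3 = (-3/k + 2)/3 = (2 - 3/k)/3 = ⅔ - 1/k)
s(1, -2) + 12*16 = (⅔ - 1/(-2)) + 12*16 = (⅔ - 1*(-½)) + 192 = (⅔ + ½) + 192 = 7/6 + 192 = 1159/6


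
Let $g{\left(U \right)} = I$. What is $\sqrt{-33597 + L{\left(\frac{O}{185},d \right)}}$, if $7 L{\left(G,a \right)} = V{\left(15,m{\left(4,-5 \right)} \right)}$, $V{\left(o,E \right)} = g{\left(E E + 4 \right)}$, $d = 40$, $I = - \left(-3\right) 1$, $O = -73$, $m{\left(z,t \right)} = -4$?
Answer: $\frac{2 i \sqrt{411558}}{7} \approx 183.29 i$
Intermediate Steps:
$I = 3$ ($I = \left(-1\right) \left(-3\right) = 3$)
$g{\left(U \right)} = 3$
$V{\left(o,E \right)} = 3$
$L{\left(G,a \right)} = \frac{3}{7}$ ($L{\left(G,a \right)} = \frac{1}{7} \cdot 3 = \frac{3}{7}$)
$\sqrt{-33597 + L{\left(\frac{O}{185},d \right)}} = \sqrt{-33597 + \frac{3}{7}} = \sqrt{- \frac{235176}{7}} = \frac{2 i \sqrt{411558}}{7}$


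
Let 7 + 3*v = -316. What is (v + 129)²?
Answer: 4096/9 ≈ 455.11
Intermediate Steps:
v = -323/3 (v = -7/3 + (⅓)*(-316) = -7/3 - 316/3 = -323/3 ≈ -107.67)
(v + 129)² = (-323/3 + 129)² = (64/3)² = 4096/9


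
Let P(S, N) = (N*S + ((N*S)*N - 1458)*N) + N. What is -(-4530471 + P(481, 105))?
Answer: -552184674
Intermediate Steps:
P(S, N) = N + N*S + N*(-1458 + S*N²) (P(S, N) = (N*S + (S*N² - 1458)*N) + N = (N*S + (-1458 + S*N²)*N) + N = (N*S + N*(-1458 + S*N²)) + N = N + N*S + N*(-1458 + S*N²))
-(-4530471 + P(481, 105)) = -(-4530471 + 105*(-1457 + 481 + 481*105²)) = -(-4530471 + 105*(-1457 + 481 + 481*11025)) = -(-4530471 + 105*(-1457 + 481 + 5303025)) = -(-4530471 + 105*5302049) = -(-4530471 + 556715145) = -1*552184674 = -552184674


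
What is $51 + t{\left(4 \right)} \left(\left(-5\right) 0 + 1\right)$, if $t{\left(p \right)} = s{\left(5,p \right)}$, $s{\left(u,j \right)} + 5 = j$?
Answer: $50$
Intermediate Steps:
$s{\left(u,j \right)} = -5 + j$
$t{\left(p \right)} = -5 + p$
$51 + t{\left(4 \right)} \left(\left(-5\right) 0 + 1\right) = 51 + \left(-5 + 4\right) \left(\left(-5\right) 0 + 1\right) = 51 - \left(0 + 1\right) = 51 - 1 = 50$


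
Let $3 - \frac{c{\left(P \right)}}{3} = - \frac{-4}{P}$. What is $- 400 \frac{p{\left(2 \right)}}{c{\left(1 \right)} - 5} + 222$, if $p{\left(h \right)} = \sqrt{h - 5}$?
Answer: $222 + 50 i \sqrt{3} \approx 222.0 + 86.603 i$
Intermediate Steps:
$c{\left(P \right)} = 9 - \frac{12}{P}$ ($c{\left(P \right)} = 9 - 3 \left(- \frac{-4}{P}\right) = 9 - 3 \frac{4}{P} = 9 - \frac{12}{P}$)
$p{\left(h \right)} = \sqrt{-5 + h}$
$- 400 \frac{p{\left(2 \right)}}{c{\left(1 \right)} - 5} + 222 = - 400 \frac{\sqrt{-5 + 2}}{\left(9 - \frac{12}{1}\right) - 5} + 222 = - 400 \frac{\sqrt{-3}}{\left(9 - 12\right) - 5} + 222 = - 400 \frac{i \sqrt{3}}{\left(9 - 12\right) - 5} + 222 = - 400 \frac{i \sqrt{3}}{-3 - 5} + 222 = - 400 \frac{i \sqrt{3}}{-8} + 222 = - 400 \left(- \frac{i \sqrt{3}}{8}\right) + 222 = 50 i \sqrt{3} + 222 = 222 + 50 i \sqrt{3}$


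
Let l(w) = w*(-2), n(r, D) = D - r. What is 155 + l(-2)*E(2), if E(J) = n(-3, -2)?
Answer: 159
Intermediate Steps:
E(J) = 1 (E(J) = -2 - 1*(-3) = -2 + 3 = 1)
l(w) = -2*w
155 + l(-2)*E(2) = 155 - 2*(-2)*1 = 155 + 4*1 = 155 + 4 = 159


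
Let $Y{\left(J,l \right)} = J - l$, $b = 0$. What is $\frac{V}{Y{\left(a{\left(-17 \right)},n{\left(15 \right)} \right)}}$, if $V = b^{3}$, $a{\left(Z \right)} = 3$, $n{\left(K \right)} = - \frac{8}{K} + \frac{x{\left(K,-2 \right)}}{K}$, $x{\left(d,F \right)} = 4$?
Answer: $0$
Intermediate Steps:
$n{\left(K \right)} = - \frac{4}{K}$ ($n{\left(K \right)} = - \frac{8}{K} + \frac{4}{K} = - \frac{4}{K}$)
$V = 0$ ($V = 0^{3} = 0$)
$\frac{V}{Y{\left(a{\left(-17 \right)},n{\left(15 \right)} \right)}} = \frac{0}{3 - - \frac{4}{15}} = \frac{0}{3 + \frac{4}{15}} = \frac{0}{\frac{49}{15}} = 0 \cdot \frac{15}{49} = 0$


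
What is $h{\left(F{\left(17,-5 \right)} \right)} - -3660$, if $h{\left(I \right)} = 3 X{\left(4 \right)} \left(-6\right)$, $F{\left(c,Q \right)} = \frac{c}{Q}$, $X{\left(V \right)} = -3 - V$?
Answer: $3786$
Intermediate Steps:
$h{\left(I \right)} = 126$ ($h{\left(I \right)} = 3 \left(-3 - 4\right) \left(-6\right) = 3 \left(-7\right) \left(-6\right) = \left(-21\right) \left(-6\right) = 126$)
$h{\left(F{\left(17,-5 \right)} \right)} - -3660 = 126 - -3660 = 126 + 3660 = 3786$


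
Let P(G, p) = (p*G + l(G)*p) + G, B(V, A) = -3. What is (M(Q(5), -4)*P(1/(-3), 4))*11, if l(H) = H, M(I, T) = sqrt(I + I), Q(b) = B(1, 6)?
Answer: -33*I*sqrt(6) ≈ -80.833*I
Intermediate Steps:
Q(b) = -3
M(I, T) = sqrt(2)*sqrt(I) (M(I, T) = sqrt(2*I) = sqrt(2)*sqrt(I))
P(G, p) = G + 2*G*p (P(G, p) = (p*G + G*p) + G = (G*p + G*p) + G = 2*G*p + G = G + 2*G*p)
(M(Q(5), -4)*P(1/(-3), 4))*11 = ((sqrt(2)*sqrt(-3))*((1 + 2*4)/(-3)))*11 = ((sqrt(2)*(I*sqrt(3)))*(-(1 + 8)/3))*11 = ((I*sqrt(6))*(-1/3*9))*11 = ((I*sqrt(6))*(-3))*11 = -3*I*sqrt(6)*11 = -33*I*sqrt(6)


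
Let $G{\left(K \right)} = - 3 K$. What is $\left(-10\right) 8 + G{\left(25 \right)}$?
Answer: $-155$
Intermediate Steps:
$\left(-10\right) 8 + G{\left(25 \right)} = \left(-10\right) 8 - 75 = -80 - 75 = -155$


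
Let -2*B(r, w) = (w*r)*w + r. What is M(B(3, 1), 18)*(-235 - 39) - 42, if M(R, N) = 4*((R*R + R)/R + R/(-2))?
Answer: 506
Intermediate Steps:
B(r, w) = -r/2 - r*w**2/2 (B(r, w) = -((w*r)*w + r)/2 = -((r*w)*w + r)/2 = -(r*w**2 + r)/2 = -(r + r*w**2)/2 = -r/2 - r*w**2/2)
M(R, N) = -2*R + 4*(R + R**2)/R (M(R, N) = 4*((R**2 + R)/R + R*(-1/2)) = 4*((R + R**2)/R - R/2) = 4*(-R/2 + (R + R**2)/R) = -2*R + 4*(R + R**2)/R)
M(B(3, 1), 18)*(-235 - 39) - 42 = (4 + 2*(-1/2*3*(1 + 1**2)))*(-235 - 39) - 42 = (4 + 2*(-1/2*3*(1 + 1)))*(-274) - 42 = (4 + 2*(-1/2*3*2))*(-274) - 42 = (4 + 2*(-3))*(-274) - 42 = (4 - 6)*(-274) - 42 = -2*(-274) - 42 = 548 - 42 = 506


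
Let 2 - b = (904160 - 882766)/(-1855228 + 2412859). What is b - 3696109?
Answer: -108477045469/29349 ≈ -3.6961e+6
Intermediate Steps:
b = 57572/29349 (b = 2 - (904160 - 882766)/(-1855228 + 2412859) = 2 - 21394/557631 = 2 - 1*1126/29349 = 2 - 1126/29349 = 57572/29349 ≈ 1.9616)
b - 3696109 = 57572/29349 - 3696109 = -108477045469/29349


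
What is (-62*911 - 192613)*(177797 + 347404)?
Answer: -130824943095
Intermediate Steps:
(-62*911 - 192613)*(177797 + 347404) = (-56482 - 192613)*525201 = -249095*525201 = -130824943095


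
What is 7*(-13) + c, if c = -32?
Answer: -123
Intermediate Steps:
7*(-13) + c = 7*(-13) - 32 = -91 - 32 = -123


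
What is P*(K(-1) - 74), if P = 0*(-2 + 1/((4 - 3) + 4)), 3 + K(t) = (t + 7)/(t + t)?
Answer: 0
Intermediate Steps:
K(t) = -3 + (7 + t)/(2*t) (K(t) = -3 + (t + 7)/(t + t) = -3 + (7 + t)/((2*t)) = -3 + (7 + t)*(1/(2*t)) = -3 + (7 + t)/(2*t))
P = 0 (P = 0*(-2 + 1/(1 + 4)) = 0*(-2 + 1/5) = 0*(-2 + ⅕) = 0*(-9/5) = 0)
P*(K(-1) - 74) = 0*((½)*(7 - 5*(-1))/(-1) - 74) = 0*((½)*(-1)*(7 + 5) - 74) = 0*((½)*(-1)*12 - 74) = 0*(-6 - 74) = 0*(-80) = 0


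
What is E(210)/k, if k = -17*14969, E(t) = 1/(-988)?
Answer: 1/251419324 ≈ 3.9774e-9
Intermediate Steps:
E(t) = -1/988
k = -254473
E(210)/k = -1/988/(-254473) = -1/988*(-1/254473) = 1/251419324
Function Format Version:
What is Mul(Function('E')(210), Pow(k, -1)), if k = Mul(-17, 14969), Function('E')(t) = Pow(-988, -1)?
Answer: Rational(1, 251419324) ≈ 3.9774e-9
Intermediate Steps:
Function('E')(t) = Rational(-1, 988)
k = -254473
Mul(Function('E')(210), Pow(k, -1)) = Mul(Rational(-1, 988), Pow(-254473, -1)) = Mul(Rational(-1, 988), Rational(-1, 254473)) = Rational(1, 251419324)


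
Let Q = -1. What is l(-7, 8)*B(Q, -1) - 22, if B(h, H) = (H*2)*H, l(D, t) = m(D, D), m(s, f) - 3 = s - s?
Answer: -16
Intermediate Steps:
m(s, f) = 3 (m(s, f) = 3 + (s - s) = 3 + 0 = 3)
l(D, t) = 3
B(h, H) = 2*H² (B(h, H) = (2*H)*H = 2*H²)
l(-7, 8)*B(Q, -1) - 22 = 3*(2*(-1)²) - 22 = 3*(2*1) - 22 = 3*2 - 22 = 6 - 22 = -16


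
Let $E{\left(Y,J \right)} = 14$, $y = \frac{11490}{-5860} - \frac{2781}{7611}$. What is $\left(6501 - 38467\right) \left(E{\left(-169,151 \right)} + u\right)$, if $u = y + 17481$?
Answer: $- \frac{415654590942965}{743341} \approx -5.5917 \cdot 10^{8}$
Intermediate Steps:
$y = - \frac{3458235}{1486682}$ ($y = 11490 \left(- \frac{1}{5860}\right) - \frac{927}{2537} = - \frac{1149}{586} - \frac{927}{2537} = - \frac{3458235}{1486682} \approx -2.3261$)
$u = \frac{25985229807}{1486682}$ ($u = - \frac{3458235}{1486682} + 17481 = \frac{25985229807}{1486682} \approx 17479.0$)
$\left(6501 - 38467\right) \left(E{\left(-169,151 \right)} + u\right) = \left(6501 - 38467\right) \left(14 + \frac{25985229807}{1486682}\right) = \left(-31966\right) \frac{26006043355}{1486682} = - \frac{415654590942965}{743341}$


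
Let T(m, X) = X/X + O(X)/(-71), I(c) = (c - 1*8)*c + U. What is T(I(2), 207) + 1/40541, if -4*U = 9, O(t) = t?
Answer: -77655/40541 ≈ -1.9155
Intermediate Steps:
U = -9/4 (U = -1/4*9 = -9/4 ≈ -2.2500)
I(c) = -9/4 + c*(-8 + c) (I(c) = (c - 1*8)*c - 9/4 = (c - 8)*c - 9/4 = (-8 + c)*c - 9/4 = c*(-8 + c) - 9/4 = -9/4 + c*(-8 + c))
T(m, X) = 1 - X/71 (T(m, X) = X/X + X/(-71) = 1 + X*(-1/71) = 1 - X/71)
T(I(2), 207) + 1/40541 = (1 - 1/71*207) + 1/40541 = (1 - 207/71) + 1/40541 = -136/71 + 1/40541 = -77655/40541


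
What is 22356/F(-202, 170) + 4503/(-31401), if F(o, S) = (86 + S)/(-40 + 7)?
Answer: -1930598143/669888 ≈ -2882.0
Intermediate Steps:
F(o, S) = -86/33 - S/33 (F(o, S) = (86 + S)/(-33) = (86 + S)*(-1/33) = -86/33 - S/33)
22356/F(-202, 170) + 4503/(-31401) = 22356/(-86/33 - 1/33*170) + 4503/(-31401) = 22356/(-86/33 - 170/33) + 4503*(-1/31401) = 22356/(-256/33) - 1501/10467 = 22356*(-33/256) - 1501/10467 = -184437/64 - 1501/10467 = -1930598143/669888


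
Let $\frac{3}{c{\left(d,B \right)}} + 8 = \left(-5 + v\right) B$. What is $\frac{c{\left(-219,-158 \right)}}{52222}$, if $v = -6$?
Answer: $\frac{3}{90344060} \approx 3.3206 \cdot 10^{-8}$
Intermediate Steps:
$c{\left(d,B \right)} = \frac{3}{-8 - 11 B}$ ($c{\left(d,B \right)} = \frac{3}{-8 + \left(-5 - 6\right) B} = \frac{3}{-8 - 11 B}$)
$\frac{c{\left(-219,-158 \right)}}{52222} = \frac{\left(-3\right) \frac{1}{8 + 11 \left(-158\right)}}{52222} = - \frac{3}{8 - 1738} \cdot \frac{1}{52222} = - \frac{3}{-1730} \cdot \frac{1}{52222} = \left(-3\right) \left(- \frac{1}{1730}\right) \frac{1}{52222} = \frac{3}{1730} \cdot \frac{1}{52222} = \frac{3}{90344060}$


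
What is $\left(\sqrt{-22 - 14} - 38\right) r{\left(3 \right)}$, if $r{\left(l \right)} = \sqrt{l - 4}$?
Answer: $-6 - 38 i \approx -6.0 - 38.0 i$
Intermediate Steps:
$r{\left(l \right)} = \sqrt{-4 + l}$
$\left(\sqrt{-22 - 14} - 38\right) r{\left(3 \right)} = \left(\sqrt{-22 - 14} - 38\right) \sqrt{-4 + 3} = \left(\sqrt{-36} - 38\right) \sqrt{-1} = \left(6 i - 38\right) i = \left(-38 + 6 i\right) i = i \left(-38 + 6 i\right)$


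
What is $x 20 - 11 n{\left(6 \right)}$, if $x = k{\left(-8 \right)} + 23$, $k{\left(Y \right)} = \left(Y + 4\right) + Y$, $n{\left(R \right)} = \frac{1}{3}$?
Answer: $\frac{649}{3} \approx 216.33$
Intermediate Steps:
$n{\left(R \right)} = \frac{1}{3}$
$k{\left(Y \right)} = 4 + 2 Y$ ($k{\left(Y \right)} = \left(4 + Y\right) + Y = 4 + 2 Y$)
$x = 11$ ($x = \left(4 + 2 \left(-8\right)\right) + 23 = \left(4 - 16\right) + 23 = -12 + 23 = 11$)
$x 20 - 11 n{\left(6 \right)} = 11 \cdot 20 - \frac{11}{3} = 220 - \frac{11}{3} = \frac{649}{3}$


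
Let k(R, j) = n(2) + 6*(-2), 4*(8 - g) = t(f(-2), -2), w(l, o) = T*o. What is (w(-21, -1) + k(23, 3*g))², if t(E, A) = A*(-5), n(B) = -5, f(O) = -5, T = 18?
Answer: 1225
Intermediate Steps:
w(l, o) = 18*o
t(E, A) = -5*A
g = 11/2 (g = 8 - (-5)*(-2)/4 = 8 - ¼*10 = 8 - 5/2 = 11/2 ≈ 5.5000)
k(R, j) = -17 (k(R, j) = -5 + 6*(-2) = -5 - 12 = -17)
(w(-21, -1) + k(23, 3*g))² = (18*(-1) - 17)² = (-18 - 17)² = (-35)² = 1225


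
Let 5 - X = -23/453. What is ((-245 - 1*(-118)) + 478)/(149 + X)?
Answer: 159003/69785 ≈ 2.2785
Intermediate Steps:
X = 2288/453 (X = 5 - (-23)/453 = 5 - 1*(-23/453) = 5 + 23/453 = 2288/453 ≈ 5.0508)
((-245 - 1*(-118)) + 478)/(149 + X) = ((-245 - 1*(-118)) + 478)/(149 + 2288/453) = ((-245 + 118) + 478)/(69785/453) = (-127 + 478)*(453/69785) = 351*(453/69785) = 159003/69785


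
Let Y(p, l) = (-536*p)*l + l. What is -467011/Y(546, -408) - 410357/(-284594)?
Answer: 24432523414073/16990722842280 ≈ 1.4380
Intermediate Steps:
Y(p, l) = l - 536*l*p (Y(p, l) = -536*l*p + l = l - 536*l*p)
-467011/Y(546, -408) - 410357/(-284594) = -467011*(-1/(408*(1 - 536*546))) - 410357/(-284594) = -467011*(-1/(408*(1 - 292656))) - 410357*(-1/284594) = -467011/((-408*(-292655))) + 410357/284594 = -467011/119403240 + 410357/284594 = 24432523414073/16990722842280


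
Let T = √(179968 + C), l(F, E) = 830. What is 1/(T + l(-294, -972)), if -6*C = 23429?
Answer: 4980/3077021 - √6338274/3077021 ≈ 0.00080026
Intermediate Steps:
C = -23429/6 (C = -⅙*23429 = -23429/6 ≈ -3904.8)
T = √6338274/6 (T = √(179968 - 23429/6) = √(1056379/6) = √6338274/6 ≈ 419.60)
1/(T + l(-294, -972)) = 1/(√6338274/6 + 830) = 1/(830 + √6338274/6)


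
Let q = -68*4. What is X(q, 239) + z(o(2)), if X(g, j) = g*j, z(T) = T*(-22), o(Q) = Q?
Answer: -65052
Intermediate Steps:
z(T) = -22*T
q = -272
X(q, 239) + z(o(2)) = -272*239 - 22*2 = -65008 - 44 = -65052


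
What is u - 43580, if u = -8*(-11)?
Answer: -43492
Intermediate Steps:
u = 88
u - 43580 = 88 - 43580 = -43492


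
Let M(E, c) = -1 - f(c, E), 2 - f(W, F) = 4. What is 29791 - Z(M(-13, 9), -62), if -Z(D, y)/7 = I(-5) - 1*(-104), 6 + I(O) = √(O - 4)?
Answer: 30477 + 21*I ≈ 30477.0 + 21.0*I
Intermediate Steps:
f(W, F) = -2 (f(W, F) = 2 - 1*4 = 2 - 4 = -2)
I(O) = -6 + √(-4 + O) (I(O) = -6 + √(O - 4) = -6 + √(-4 + O))
M(E, c) = 1 (M(E, c) = -1 - 1*(-2) = -1 + 2 = 1)
Z(D, y) = -686 - 21*I (Z(D, y) = -7*((-6 + √(-4 - 5)) - 1*(-104)) = -7*((-6 + √(-9)) + 104) = -7*((-6 + 3*I) + 104) = -7*(98 + 3*I) = -686 - 21*I)
29791 - Z(M(-13, 9), -62) = 29791 - (-686 - 21*I) = 29791 + (686 + 21*I) = 30477 + 21*I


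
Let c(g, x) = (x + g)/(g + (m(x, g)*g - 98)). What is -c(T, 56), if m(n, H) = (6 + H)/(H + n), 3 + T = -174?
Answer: -14641/63542 ≈ -0.23041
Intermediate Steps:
T = -177 (T = -3 - 174 = -177)
m(n, H) = (6 + H)/(H + n)
c(g, x) = (g + x)/(-98 + g + g*(6 + g)/(g + x)) (c(g, x) = (x + g)/(g + (((6 + g)/(g + x))*g - 98)) = (g + x)/(g + (g*(6 + g)/(g + x) - 98)) = (g + x)/(g + (-98 + g*(6 + g)/(g + x))) = (g + x)/(-98 + g + g*(6 + g)/(g + x)))
-c(T, 56) = -(-177 + 56)**2/(-177*(6 - 177) + (-98 - 177)*(-177 + 56)) = -(-121)**2/(-177*(-171) - 275*(-121)) = -14641/(30267 + 33275) = -14641/63542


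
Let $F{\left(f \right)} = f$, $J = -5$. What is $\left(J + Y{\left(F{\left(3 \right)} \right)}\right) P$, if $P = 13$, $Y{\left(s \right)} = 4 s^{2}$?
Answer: $403$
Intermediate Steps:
$\left(J + Y{\left(F{\left(3 \right)} \right)}\right) P = \left(-5 + 4 \cdot 3^{2}\right) 13 = \left(-5 + 4 \cdot 9\right) 13 = \left(-5 + 36\right) 13 = 31 \cdot 13 = 403$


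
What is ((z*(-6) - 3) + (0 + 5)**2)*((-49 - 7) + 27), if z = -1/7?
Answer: -4640/7 ≈ -662.86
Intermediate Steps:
z = -1/7 (z = -1*1/7 = -1/7 ≈ -0.14286)
((z*(-6) - 3) + (0 + 5)**2)*((-49 - 7) + 27) = ((-1/7*(-6) - 3) + (0 + 5)**2)*((-49 - 7) + 27) = ((6/7 - 3) + 5**2)*(-56 + 27) = (-15/7 + 25)*(-29) = (160/7)*(-29) = -4640/7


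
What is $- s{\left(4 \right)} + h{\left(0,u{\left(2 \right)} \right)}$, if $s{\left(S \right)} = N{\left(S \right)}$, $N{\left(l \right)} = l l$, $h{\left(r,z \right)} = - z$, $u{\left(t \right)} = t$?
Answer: $-18$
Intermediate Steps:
$N{\left(l \right)} = l^{2}$
$s{\left(S \right)} = S^{2}$
$- s{\left(4 \right)} + h{\left(0,u{\left(2 \right)} \right)} = - 4^{2} - 2 = \left(-1\right) 16 - 2 = -16 - 2 = -18$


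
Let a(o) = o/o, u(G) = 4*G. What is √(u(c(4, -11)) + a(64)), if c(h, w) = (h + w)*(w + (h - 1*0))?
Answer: √197 ≈ 14.036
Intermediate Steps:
c(h, w) = (h + w)² (c(h, w) = (h + w)*(w + (h + 0)) = (h + w)*(w + h) = (h + w)*(h + w) = (h + w)²)
a(o) = 1
√(u(c(4, -11)) + a(64)) = √(4*(4 - 11)² + 1) = √(4*(-7)² + 1) = √(4*49 + 1) = √(196 + 1) = √197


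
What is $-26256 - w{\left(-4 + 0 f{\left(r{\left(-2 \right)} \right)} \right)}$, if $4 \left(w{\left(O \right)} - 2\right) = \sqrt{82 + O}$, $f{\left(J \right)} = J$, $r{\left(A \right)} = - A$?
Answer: $-26258 - \frac{\sqrt{78}}{4} \approx -26260.0$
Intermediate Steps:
$w{\left(O \right)} = 2 + \frac{\sqrt{82 + O}}{4}$
$-26256 - w{\left(-4 + 0 f{\left(r{\left(-2 \right)} \right)} \right)} = -26256 - \left(2 + \frac{\sqrt{82 - \left(4 + 0 \left(\left(-1\right) \left(-2\right)\right)\right)}}{4}\right) = -26256 - \left(2 + \frac{\sqrt{82 + \left(-4 + 0 \cdot 2\right)}}{4}\right) = -26256 - \left(2 + \frac{\sqrt{82 + \left(-4 + 0\right)}}{4}\right) = -26256 - \left(2 + \frac{\sqrt{82 - 4}}{4}\right) = -26256 - \left(2 + \frac{\sqrt{78}}{4}\right) = -26258 - \frac{\sqrt{78}}{4}$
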